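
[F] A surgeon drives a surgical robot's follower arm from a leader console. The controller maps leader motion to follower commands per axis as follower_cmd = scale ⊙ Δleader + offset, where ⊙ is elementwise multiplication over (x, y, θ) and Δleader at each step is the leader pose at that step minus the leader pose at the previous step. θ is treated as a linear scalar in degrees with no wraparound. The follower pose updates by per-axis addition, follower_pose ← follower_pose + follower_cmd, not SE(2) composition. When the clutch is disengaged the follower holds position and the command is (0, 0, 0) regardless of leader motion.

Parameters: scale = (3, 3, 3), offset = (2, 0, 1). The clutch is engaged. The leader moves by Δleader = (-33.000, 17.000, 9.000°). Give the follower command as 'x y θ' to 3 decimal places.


-97.000 51.000 28.000

axis x: 3·-33.000 + 2 = -97.000
axis y: 3·17.000 + 0 = 51.000
axis θ: 3·9.000 + 1 = 28.000


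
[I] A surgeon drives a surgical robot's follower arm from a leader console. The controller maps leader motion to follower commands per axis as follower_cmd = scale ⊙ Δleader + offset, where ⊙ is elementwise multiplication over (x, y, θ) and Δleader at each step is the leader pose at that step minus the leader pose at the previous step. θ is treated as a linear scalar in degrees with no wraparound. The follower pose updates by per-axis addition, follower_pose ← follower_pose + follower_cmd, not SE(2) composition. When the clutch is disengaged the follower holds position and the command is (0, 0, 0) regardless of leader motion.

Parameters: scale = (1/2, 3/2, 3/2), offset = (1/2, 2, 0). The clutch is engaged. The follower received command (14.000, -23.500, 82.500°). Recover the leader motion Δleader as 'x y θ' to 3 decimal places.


axis x: (14.000 − 1/2) / (1/2) = 27.000
axis y: (-23.500 − 2) / (3/2) = -17.000
axis θ: (82.500 − 0) / (3/2) = 55.000

27.000 -17.000 55.000


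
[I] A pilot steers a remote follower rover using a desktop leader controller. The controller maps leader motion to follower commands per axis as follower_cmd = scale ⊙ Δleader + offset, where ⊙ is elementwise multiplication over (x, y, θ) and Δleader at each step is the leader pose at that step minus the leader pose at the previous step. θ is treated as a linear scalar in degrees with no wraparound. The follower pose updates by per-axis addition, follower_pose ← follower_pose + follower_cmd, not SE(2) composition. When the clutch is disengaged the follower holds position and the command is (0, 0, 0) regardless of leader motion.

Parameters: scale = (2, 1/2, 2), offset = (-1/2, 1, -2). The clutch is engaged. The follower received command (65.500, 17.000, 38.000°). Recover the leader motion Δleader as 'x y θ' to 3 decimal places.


33.000 32.000 20.000

axis x: (65.500 − -1/2) / (2) = 33.000
axis y: (17.000 − 1) / (1/2) = 32.000
axis θ: (38.000 − -2) / (2) = 20.000


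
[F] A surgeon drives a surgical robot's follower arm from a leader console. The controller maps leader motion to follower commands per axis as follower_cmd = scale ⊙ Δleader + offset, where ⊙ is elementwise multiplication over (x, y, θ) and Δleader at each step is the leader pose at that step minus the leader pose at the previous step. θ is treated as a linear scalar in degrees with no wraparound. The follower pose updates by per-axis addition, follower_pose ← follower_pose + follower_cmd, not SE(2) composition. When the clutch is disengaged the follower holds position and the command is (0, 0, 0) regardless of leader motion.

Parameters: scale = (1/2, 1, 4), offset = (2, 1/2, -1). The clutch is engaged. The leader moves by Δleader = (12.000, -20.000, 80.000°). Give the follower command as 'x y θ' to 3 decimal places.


axis x: 1/2·12.000 + 2 = 8.000
axis y: 1·-20.000 + 1/2 = -19.500
axis θ: 4·80.000 + -1 = 319.000

8.000 -19.500 319.000


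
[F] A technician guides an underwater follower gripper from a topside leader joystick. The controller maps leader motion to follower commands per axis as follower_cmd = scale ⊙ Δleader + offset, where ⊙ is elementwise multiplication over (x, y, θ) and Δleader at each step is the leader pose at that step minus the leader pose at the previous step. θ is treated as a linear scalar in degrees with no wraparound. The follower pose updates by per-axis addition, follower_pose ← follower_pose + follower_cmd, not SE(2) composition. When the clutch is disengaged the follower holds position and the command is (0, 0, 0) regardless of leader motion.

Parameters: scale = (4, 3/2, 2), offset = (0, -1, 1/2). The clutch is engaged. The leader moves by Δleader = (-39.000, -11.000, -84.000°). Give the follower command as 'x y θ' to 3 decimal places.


-156.000 -17.500 -167.500

axis x: 4·-39.000 + 0 = -156.000
axis y: 3/2·-11.000 + -1 = -17.500
axis θ: 2·-84.000 + 1/2 = -167.500


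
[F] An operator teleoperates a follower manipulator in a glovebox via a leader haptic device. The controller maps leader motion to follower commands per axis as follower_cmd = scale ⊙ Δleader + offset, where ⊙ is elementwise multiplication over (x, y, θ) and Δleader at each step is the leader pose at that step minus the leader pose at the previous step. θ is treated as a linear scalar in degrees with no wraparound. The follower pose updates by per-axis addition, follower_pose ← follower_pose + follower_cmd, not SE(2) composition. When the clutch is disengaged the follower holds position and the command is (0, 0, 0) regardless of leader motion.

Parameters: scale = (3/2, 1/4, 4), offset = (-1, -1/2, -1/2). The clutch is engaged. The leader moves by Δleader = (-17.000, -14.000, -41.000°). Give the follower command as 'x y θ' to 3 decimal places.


axis x: 3/2·-17.000 + -1 = -26.500
axis y: 1/4·-14.000 + -1/2 = -4.000
axis θ: 4·-41.000 + -1/2 = -164.500

-26.500 -4.000 -164.500


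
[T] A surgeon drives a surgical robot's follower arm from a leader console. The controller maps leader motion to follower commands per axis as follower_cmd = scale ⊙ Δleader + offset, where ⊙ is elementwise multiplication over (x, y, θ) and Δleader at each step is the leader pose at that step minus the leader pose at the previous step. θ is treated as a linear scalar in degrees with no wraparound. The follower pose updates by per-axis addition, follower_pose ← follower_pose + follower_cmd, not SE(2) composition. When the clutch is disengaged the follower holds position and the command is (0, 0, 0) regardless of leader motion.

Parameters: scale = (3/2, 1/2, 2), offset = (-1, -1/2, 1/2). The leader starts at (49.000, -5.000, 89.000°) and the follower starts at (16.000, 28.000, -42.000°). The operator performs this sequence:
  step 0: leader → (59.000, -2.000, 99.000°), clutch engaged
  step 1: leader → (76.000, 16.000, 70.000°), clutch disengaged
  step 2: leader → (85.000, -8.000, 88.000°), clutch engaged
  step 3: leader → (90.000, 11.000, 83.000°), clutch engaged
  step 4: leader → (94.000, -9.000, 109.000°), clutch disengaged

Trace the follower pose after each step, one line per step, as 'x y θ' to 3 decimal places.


step 0: Δleader=(10.000, 3.000, 10.000°), engaged; cmd=(14.000, 1.000, 20.500°) → follower=(30.000, 29.000, -21.500°)
step 1: Δleader=(17.000, 18.000, -29.000°), disengaged; cmd=(0,0,0) → follower holds at (30.000, 29.000, -21.500°)
step 2: Δleader=(9.000, -24.000, 18.000°), engaged; cmd=(12.500, -12.500, 36.500°) → follower=(42.500, 16.500, 15.000°)
step 3: Δleader=(5.000, 19.000, -5.000°), engaged; cmd=(6.500, 9.000, -9.500°) → follower=(49.000, 25.500, 5.500°)
step 4: Δleader=(4.000, -20.000, 26.000°), disengaged; cmd=(0,0,0) → follower holds at (49.000, 25.500, 5.500°)

30.000 29.000 -21.500
30.000 29.000 -21.500
42.500 16.500 15.000
49.000 25.500 5.500
49.000 25.500 5.500


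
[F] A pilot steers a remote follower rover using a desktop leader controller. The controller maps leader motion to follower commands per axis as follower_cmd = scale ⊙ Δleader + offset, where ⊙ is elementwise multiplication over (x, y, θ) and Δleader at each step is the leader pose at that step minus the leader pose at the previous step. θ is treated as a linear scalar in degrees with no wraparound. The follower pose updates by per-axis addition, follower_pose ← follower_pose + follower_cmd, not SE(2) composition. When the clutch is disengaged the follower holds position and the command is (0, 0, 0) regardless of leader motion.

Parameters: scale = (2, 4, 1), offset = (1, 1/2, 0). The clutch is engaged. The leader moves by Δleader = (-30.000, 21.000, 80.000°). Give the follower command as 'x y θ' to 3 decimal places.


-59.000 84.500 80.000

axis x: 2·-30.000 + 1 = -59.000
axis y: 4·21.000 + 1/2 = 84.500
axis θ: 1·80.000 + 0 = 80.000


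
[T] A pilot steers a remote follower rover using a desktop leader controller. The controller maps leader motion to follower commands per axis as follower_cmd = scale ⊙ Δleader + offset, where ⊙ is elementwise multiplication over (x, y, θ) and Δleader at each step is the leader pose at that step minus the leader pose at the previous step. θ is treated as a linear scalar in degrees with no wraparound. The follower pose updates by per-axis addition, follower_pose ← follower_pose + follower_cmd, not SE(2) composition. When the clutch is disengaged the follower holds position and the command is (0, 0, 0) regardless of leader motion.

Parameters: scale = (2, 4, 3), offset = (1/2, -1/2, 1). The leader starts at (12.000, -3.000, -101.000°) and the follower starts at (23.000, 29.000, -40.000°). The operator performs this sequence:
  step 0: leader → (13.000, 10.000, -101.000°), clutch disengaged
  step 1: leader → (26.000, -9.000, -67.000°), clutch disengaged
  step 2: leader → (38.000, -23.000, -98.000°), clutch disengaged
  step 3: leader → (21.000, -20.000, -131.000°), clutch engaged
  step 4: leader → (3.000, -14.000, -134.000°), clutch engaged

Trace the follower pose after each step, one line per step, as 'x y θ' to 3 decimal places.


step 0: Δleader=(1.000, 13.000, 0.000°), disengaged; cmd=(0,0,0) → follower holds at (23.000, 29.000, -40.000°)
step 1: Δleader=(13.000, -19.000, 34.000°), disengaged; cmd=(0,0,0) → follower holds at (23.000, 29.000, -40.000°)
step 2: Δleader=(12.000, -14.000, -31.000°), disengaged; cmd=(0,0,0) → follower holds at (23.000, 29.000, -40.000°)
step 3: Δleader=(-17.000, 3.000, -33.000°), engaged; cmd=(-33.500, 11.500, -98.000°) → follower=(-10.500, 40.500, -138.000°)
step 4: Δleader=(-18.000, 6.000, -3.000°), engaged; cmd=(-35.500, 23.500, -8.000°) → follower=(-46.000, 64.000, -146.000°)

23.000 29.000 -40.000
23.000 29.000 -40.000
23.000 29.000 -40.000
-10.500 40.500 -138.000
-46.000 64.000 -146.000


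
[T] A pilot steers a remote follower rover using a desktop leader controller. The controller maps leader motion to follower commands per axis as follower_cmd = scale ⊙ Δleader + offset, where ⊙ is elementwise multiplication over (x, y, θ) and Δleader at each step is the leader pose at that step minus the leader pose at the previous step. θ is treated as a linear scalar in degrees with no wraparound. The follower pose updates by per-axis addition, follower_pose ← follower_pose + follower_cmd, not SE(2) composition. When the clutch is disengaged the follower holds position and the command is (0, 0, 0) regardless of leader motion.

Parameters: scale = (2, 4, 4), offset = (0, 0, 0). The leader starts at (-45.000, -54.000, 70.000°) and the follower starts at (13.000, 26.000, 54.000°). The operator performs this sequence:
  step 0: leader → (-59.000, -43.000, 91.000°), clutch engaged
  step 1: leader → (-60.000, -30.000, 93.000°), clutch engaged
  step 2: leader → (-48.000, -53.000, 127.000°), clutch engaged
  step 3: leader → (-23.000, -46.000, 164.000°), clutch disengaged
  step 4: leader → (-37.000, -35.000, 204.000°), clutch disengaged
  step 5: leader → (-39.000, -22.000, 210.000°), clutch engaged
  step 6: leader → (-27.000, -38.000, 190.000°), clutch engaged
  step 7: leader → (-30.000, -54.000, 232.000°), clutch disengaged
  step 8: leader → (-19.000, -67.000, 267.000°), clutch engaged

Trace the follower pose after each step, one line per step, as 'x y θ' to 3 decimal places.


-15.000 70.000 138.000
-17.000 122.000 146.000
7.000 30.000 282.000
7.000 30.000 282.000
7.000 30.000 282.000
3.000 82.000 306.000
27.000 18.000 226.000
27.000 18.000 226.000
49.000 -34.000 366.000

step 0: Δleader=(-14.000, 11.000, 21.000°), engaged; cmd=(-28.000, 44.000, 84.000°) → follower=(-15.000, 70.000, 138.000°)
step 1: Δleader=(-1.000, 13.000, 2.000°), engaged; cmd=(-2.000, 52.000, 8.000°) → follower=(-17.000, 122.000, 146.000°)
step 2: Δleader=(12.000, -23.000, 34.000°), engaged; cmd=(24.000, -92.000, 136.000°) → follower=(7.000, 30.000, 282.000°)
step 3: Δleader=(25.000, 7.000, 37.000°), disengaged; cmd=(0,0,0) → follower holds at (7.000, 30.000, 282.000°)
step 4: Δleader=(-14.000, 11.000, 40.000°), disengaged; cmd=(0,0,0) → follower holds at (7.000, 30.000, 282.000°)
step 5: Δleader=(-2.000, 13.000, 6.000°), engaged; cmd=(-4.000, 52.000, 24.000°) → follower=(3.000, 82.000, 306.000°)
step 6: Δleader=(12.000, -16.000, -20.000°), engaged; cmd=(24.000, -64.000, -80.000°) → follower=(27.000, 18.000, 226.000°)
step 7: Δleader=(-3.000, -16.000, 42.000°), disengaged; cmd=(0,0,0) → follower holds at (27.000, 18.000, 226.000°)
step 8: Δleader=(11.000, -13.000, 35.000°), engaged; cmd=(22.000, -52.000, 140.000°) → follower=(49.000, -34.000, 366.000°)


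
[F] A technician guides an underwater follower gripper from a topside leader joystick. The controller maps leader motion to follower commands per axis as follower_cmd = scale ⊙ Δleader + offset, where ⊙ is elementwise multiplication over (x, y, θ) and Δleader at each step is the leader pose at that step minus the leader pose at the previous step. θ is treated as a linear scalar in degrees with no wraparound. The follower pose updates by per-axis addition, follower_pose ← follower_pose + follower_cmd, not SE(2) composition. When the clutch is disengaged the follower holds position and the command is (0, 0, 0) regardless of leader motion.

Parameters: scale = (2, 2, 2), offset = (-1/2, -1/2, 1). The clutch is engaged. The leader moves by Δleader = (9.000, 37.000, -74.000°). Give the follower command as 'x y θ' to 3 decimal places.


axis x: 2·9.000 + -1/2 = 17.500
axis y: 2·37.000 + -1/2 = 73.500
axis θ: 2·-74.000 + 1 = -147.000

17.500 73.500 -147.000


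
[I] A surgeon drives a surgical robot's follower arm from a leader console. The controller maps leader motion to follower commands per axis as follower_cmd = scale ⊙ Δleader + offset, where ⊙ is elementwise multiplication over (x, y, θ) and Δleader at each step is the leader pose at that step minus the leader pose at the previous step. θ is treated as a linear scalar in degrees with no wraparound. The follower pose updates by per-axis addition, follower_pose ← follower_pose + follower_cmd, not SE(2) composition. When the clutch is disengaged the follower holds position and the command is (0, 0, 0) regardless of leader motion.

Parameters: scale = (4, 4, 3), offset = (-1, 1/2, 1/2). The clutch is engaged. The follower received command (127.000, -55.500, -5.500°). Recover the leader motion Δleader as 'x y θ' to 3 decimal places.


axis x: (127.000 − -1) / (4) = 32.000
axis y: (-55.500 − 1/2) / (4) = -14.000
axis θ: (-5.500 − 1/2) / (3) = -2.000

32.000 -14.000 -2.000


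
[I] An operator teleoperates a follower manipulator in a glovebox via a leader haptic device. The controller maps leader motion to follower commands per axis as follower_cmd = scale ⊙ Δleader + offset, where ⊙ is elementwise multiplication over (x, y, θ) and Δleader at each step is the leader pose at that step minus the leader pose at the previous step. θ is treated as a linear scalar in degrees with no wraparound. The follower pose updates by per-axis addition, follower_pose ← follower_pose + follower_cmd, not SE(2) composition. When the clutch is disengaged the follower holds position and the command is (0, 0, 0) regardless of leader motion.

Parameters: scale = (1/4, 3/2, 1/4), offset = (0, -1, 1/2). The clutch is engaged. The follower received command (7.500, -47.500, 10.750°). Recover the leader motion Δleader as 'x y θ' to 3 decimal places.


axis x: (7.500 − 0) / (1/4) = 30.000
axis y: (-47.500 − -1) / (3/2) = -31.000
axis θ: (10.750 − 1/2) / (1/4) = 41.000

30.000 -31.000 41.000


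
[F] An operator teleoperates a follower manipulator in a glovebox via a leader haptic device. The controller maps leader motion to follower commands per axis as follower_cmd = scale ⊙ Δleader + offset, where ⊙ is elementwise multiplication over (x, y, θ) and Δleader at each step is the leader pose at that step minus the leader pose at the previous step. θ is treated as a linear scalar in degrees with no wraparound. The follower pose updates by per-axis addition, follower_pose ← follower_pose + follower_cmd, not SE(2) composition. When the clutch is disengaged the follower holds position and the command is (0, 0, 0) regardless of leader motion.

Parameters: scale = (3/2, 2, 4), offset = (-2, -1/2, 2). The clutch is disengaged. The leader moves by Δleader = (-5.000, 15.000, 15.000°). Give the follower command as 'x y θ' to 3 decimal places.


0.000 0.000 0.000

clutch disengaged → follower holds; cmd = (0, 0, 0)


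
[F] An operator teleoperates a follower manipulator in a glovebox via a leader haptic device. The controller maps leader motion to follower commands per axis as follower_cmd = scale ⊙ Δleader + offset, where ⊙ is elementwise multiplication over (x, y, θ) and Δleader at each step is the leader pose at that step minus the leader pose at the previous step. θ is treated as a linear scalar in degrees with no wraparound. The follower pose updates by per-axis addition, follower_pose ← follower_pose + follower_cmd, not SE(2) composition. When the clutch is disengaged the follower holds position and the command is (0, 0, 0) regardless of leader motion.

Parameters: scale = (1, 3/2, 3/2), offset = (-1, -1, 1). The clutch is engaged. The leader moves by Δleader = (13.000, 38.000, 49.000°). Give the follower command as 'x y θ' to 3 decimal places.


axis x: 1·13.000 + -1 = 12.000
axis y: 3/2·38.000 + -1 = 56.000
axis θ: 3/2·49.000 + 1 = 74.500

12.000 56.000 74.500


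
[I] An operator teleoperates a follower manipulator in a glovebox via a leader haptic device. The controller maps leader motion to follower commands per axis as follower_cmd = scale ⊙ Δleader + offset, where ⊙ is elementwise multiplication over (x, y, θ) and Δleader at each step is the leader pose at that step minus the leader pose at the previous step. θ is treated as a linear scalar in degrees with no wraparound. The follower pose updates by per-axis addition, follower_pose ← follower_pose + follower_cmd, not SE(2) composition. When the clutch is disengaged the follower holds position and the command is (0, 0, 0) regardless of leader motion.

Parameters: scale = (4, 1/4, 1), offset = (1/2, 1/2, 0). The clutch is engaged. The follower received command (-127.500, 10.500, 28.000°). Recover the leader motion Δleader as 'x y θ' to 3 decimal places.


axis x: (-127.500 − 1/2) / (4) = -32.000
axis y: (10.500 − 1/2) / (1/4) = 40.000
axis θ: (28.000 − 0) / (1) = 28.000

-32.000 40.000 28.000


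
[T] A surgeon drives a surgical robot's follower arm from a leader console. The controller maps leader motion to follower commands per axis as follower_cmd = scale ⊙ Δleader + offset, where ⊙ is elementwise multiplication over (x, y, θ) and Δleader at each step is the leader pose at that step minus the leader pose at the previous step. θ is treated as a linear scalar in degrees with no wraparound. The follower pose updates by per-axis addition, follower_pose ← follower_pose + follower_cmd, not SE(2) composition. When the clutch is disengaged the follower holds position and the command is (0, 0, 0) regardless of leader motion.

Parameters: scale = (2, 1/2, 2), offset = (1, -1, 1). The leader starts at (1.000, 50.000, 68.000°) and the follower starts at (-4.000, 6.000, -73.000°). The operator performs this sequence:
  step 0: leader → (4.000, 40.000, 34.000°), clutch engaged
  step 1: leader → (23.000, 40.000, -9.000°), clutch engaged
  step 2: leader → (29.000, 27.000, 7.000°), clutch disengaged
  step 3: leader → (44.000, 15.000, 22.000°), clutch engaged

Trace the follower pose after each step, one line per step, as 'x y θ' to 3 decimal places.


step 0: Δleader=(3.000, -10.000, -34.000°), engaged; cmd=(7.000, -6.000, -67.000°) → follower=(3.000, 0.000, -140.000°)
step 1: Δleader=(19.000, 0.000, -43.000°), engaged; cmd=(39.000, -1.000, -85.000°) → follower=(42.000, -1.000, -225.000°)
step 2: Δleader=(6.000, -13.000, 16.000°), disengaged; cmd=(0,0,0) → follower holds at (42.000, -1.000, -225.000°)
step 3: Δleader=(15.000, -12.000, 15.000°), engaged; cmd=(31.000, -7.000, 31.000°) → follower=(73.000, -8.000, -194.000°)

3.000 0.000 -140.000
42.000 -1.000 -225.000
42.000 -1.000 -225.000
73.000 -8.000 -194.000


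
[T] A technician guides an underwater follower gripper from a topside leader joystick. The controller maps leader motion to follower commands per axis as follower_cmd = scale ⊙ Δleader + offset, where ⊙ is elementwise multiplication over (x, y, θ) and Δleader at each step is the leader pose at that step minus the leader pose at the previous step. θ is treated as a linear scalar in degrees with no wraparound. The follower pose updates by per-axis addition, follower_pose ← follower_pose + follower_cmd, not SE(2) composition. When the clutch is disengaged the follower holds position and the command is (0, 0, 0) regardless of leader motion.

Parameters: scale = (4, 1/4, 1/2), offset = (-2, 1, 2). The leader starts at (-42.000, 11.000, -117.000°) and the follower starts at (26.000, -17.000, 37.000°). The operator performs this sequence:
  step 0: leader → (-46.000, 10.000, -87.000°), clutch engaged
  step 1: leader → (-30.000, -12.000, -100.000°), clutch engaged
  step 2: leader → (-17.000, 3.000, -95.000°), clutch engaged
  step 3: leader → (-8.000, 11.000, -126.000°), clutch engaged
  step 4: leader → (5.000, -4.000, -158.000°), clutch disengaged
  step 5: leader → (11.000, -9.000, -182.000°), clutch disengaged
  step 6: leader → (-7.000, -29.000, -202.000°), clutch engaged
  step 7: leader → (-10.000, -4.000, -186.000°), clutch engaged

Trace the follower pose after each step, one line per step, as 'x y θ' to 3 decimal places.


step 0: Δleader=(-4.000, -1.000, 30.000°), engaged; cmd=(-18.000, 0.750, 17.000°) → follower=(8.000, -16.250, 54.000°)
step 1: Δleader=(16.000, -22.000, -13.000°), engaged; cmd=(62.000, -4.500, -4.500°) → follower=(70.000, -20.750, 49.500°)
step 2: Δleader=(13.000, 15.000, 5.000°), engaged; cmd=(50.000, 4.750, 4.500°) → follower=(120.000, -16.000, 54.000°)
step 3: Δleader=(9.000, 8.000, -31.000°), engaged; cmd=(34.000, 3.000, -13.500°) → follower=(154.000, -13.000, 40.500°)
step 4: Δleader=(13.000, -15.000, -32.000°), disengaged; cmd=(0,0,0) → follower holds at (154.000, -13.000, 40.500°)
step 5: Δleader=(6.000, -5.000, -24.000°), disengaged; cmd=(0,0,0) → follower holds at (154.000, -13.000, 40.500°)
step 6: Δleader=(-18.000, -20.000, -20.000°), engaged; cmd=(-74.000, -4.000, -8.000°) → follower=(80.000, -17.000, 32.500°)
step 7: Δleader=(-3.000, 25.000, 16.000°), engaged; cmd=(-14.000, 7.250, 10.000°) → follower=(66.000, -9.750, 42.500°)

8.000 -16.250 54.000
70.000 -20.750 49.500
120.000 -16.000 54.000
154.000 -13.000 40.500
154.000 -13.000 40.500
154.000 -13.000 40.500
80.000 -17.000 32.500
66.000 -9.750 42.500


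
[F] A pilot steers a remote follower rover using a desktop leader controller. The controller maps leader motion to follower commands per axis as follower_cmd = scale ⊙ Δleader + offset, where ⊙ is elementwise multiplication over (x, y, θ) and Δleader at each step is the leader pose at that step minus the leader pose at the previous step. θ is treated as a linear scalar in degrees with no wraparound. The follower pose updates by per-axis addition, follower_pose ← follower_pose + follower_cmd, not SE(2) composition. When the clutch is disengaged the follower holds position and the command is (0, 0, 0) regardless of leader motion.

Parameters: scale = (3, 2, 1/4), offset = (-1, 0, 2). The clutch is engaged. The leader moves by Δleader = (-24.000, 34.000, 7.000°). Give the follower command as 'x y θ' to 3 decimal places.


axis x: 3·-24.000 + -1 = -73.000
axis y: 2·34.000 + 0 = 68.000
axis θ: 1/4·7.000 + 2 = 3.750

-73.000 68.000 3.750


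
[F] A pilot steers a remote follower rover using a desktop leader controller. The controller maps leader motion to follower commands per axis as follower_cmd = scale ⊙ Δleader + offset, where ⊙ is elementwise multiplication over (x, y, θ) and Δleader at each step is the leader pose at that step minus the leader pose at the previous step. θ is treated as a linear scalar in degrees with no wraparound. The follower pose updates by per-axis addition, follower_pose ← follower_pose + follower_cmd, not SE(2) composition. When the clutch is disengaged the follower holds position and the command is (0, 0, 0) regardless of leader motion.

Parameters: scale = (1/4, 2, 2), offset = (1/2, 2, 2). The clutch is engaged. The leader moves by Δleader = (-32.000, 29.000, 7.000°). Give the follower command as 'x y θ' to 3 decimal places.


-7.500 60.000 16.000

axis x: 1/4·-32.000 + 1/2 = -7.500
axis y: 2·29.000 + 2 = 60.000
axis θ: 2·7.000 + 2 = 16.000


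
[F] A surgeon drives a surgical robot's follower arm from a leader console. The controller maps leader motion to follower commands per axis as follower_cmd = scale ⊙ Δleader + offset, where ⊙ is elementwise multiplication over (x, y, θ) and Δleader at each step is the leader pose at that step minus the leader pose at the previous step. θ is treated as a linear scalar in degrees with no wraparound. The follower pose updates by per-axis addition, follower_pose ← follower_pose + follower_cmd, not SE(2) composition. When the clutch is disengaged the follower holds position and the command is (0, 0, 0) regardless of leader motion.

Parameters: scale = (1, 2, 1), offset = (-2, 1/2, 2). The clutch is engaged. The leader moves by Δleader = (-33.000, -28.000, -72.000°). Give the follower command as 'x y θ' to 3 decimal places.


axis x: 1·-33.000 + -2 = -35.000
axis y: 2·-28.000 + 1/2 = -55.500
axis θ: 1·-72.000 + 2 = -70.000

-35.000 -55.500 -70.000


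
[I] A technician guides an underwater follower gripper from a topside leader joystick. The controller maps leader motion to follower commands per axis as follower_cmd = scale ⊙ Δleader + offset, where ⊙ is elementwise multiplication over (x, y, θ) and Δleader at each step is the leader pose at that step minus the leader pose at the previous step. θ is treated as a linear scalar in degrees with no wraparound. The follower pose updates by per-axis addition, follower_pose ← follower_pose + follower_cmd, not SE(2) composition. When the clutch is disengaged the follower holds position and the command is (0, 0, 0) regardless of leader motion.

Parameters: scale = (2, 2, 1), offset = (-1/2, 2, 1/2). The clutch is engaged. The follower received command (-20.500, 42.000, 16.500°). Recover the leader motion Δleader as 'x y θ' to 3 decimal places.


-10.000 20.000 16.000

axis x: (-20.500 − -1/2) / (2) = -10.000
axis y: (42.000 − 2) / (2) = 20.000
axis θ: (16.500 − 1/2) / (1) = 16.000


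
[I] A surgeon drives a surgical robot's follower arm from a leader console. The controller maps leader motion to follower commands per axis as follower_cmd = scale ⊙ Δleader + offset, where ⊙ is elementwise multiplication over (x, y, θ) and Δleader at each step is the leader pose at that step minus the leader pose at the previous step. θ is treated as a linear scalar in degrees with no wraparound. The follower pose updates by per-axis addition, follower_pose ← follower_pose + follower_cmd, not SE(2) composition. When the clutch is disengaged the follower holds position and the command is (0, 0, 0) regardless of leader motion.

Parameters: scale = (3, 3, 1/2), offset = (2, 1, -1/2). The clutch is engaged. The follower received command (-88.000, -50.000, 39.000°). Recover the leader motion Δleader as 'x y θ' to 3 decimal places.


-30.000 -17.000 79.000

axis x: (-88.000 − 2) / (3) = -30.000
axis y: (-50.000 − 1) / (3) = -17.000
axis θ: (39.000 − -1/2) / (1/2) = 79.000


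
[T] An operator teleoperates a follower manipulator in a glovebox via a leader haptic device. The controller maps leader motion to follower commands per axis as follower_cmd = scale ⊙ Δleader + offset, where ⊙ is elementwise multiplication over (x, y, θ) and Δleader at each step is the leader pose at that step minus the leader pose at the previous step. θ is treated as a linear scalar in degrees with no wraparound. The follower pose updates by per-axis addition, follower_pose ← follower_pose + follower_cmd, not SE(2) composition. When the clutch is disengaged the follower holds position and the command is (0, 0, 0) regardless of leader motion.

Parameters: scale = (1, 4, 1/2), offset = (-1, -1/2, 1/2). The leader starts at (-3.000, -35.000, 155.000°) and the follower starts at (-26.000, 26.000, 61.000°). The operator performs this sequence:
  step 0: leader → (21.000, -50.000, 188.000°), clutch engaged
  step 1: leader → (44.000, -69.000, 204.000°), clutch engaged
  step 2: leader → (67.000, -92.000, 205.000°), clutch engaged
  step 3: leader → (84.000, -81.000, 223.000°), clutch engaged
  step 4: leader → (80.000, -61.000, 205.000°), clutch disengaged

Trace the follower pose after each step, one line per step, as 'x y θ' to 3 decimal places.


-3.000 -34.500 78.000
19.000 -111.000 86.500
41.000 -203.500 87.500
57.000 -160.000 97.000
57.000 -160.000 97.000

step 0: Δleader=(24.000, -15.000, 33.000°), engaged; cmd=(23.000, -60.500, 17.000°) → follower=(-3.000, -34.500, 78.000°)
step 1: Δleader=(23.000, -19.000, 16.000°), engaged; cmd=(22.000, -76.500, 8.500°) → follower=(19.000, -111.000, 86.500°)
step 2: Δleader=(23.000, -23.000, 1.000°), engaged; cmd=(22.000, -92.500, 1.000°) → follower=(41.000, -203.500, 87.500°)
step 3: Δleader=(17.000, 11.000, 18.000°), engaged; cmd=(16.000, 43.500, 9.500°) → follower=(57.000, -160.000, 97.000°)
step 4: Δleader=(-4.000, 20.000, -18.000°), disengaged; cmd=(0,0,0) → follower holds at (57.000, -160.000, 97.000°)


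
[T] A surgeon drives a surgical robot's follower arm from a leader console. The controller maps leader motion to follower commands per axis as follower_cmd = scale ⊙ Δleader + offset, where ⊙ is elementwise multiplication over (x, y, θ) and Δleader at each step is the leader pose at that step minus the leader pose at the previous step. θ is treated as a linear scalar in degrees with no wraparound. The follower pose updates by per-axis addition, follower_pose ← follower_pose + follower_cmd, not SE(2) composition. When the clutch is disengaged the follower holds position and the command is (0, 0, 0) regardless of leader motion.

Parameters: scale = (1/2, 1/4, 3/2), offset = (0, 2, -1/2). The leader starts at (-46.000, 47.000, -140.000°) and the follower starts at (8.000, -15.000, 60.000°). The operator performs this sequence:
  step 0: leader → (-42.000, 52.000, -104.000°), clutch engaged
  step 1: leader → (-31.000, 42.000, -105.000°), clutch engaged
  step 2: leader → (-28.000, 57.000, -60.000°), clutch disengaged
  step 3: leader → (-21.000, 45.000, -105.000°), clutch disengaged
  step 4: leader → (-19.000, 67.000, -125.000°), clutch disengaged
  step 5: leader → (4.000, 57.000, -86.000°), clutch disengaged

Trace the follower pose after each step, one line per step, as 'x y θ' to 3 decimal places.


10.000 -11.750 113.500
15.500 -12.250 111.500
15.500 -12.250 111.500
15.500 -12.250 111.500
15.500 -12.250 111.500
15.500 -12.250 111.500

step 0: Δleader=(4.000, 5.000, 36.000°), engaged; cmd=(2.000, 3.250, 53.500°) → follower=(10.000, -11.750, 113.500°)
step 1: Δleader=(11.000, -10.000, -1.000°), engaged; cmd=(5.500, -0.500, -2.000°) → follower=(15.500, -12.250, 111.500°)
step 2: Δleader=(3.000, 15.000, 45.000°), disengaged; cmd=(0,0,0) → follower holds at (15.500, -12.250, 111.500°)
step 3: Δleader=(7.000, -12.000, -45.000°), disengaged; cmd=(0,0,0) → follower holds at (15.500, -12.250, 111.500°)
step 4: Δleader=(2.000, 22.000, -20.000°), disengaged; cmd=(0,0,0) → follower holds at (15.500, -12.250, 111.500°)
step 5: Δleader=(23.000, -10.000, 39.000°), disengaged; cmd=(0,0,0) → follower holds at (15.500, -12.250, 111.500°)


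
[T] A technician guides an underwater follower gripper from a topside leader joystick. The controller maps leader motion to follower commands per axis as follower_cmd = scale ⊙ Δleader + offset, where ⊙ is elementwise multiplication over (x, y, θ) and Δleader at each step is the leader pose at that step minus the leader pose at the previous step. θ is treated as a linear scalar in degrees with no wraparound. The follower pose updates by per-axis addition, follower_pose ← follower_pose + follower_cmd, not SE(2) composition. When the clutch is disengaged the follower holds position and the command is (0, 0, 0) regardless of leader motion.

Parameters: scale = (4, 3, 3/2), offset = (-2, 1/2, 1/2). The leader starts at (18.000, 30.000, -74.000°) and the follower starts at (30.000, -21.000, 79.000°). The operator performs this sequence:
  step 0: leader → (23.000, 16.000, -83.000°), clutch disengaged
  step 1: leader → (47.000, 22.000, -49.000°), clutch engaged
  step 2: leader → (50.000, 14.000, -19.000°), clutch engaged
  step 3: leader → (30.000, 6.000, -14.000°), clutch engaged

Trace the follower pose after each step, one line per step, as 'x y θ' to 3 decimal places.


30.000 -21.000 79.000
124.000 -2.500 130.500
134.000 -26.000 176.000
52.000 -49.500 184.000

step 0: Δleader=(5.000, -14.000, -9.000°), disengaged; cmd=(0,0,0) → follower holds at (30.000, -21.000, 79.000°)
step 1: Δleader=(24.000, 6.000, 34.000°), engaged; cmd=(94.000, 18.500, 51.500°) → follower=(124.000, -2.500, 130.500°)
step 2: Δleader=(3.000, -8.000, 30.000°), engaged; cmd=(10.000, -23.500, 45.500°) → follower=(134.000, -26.000, 176.000°)
step 3: Δleader=(-20.000, -8.000, 5.000°), engaged; cmd=(-82.000, -23.500, 8.000°) → follower=(52.000, -49.500, 184.000°)


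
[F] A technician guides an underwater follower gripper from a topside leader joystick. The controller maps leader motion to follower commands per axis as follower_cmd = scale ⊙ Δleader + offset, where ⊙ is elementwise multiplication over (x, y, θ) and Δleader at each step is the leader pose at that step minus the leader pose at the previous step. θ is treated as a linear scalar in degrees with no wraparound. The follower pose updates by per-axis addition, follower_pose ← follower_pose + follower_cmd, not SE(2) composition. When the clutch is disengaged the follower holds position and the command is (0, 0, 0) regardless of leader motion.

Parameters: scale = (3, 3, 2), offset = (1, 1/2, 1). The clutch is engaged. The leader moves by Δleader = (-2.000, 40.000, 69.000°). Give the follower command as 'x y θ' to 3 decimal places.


axis x: 3·-2.000 + 1 = -5.000
axis y: 3·40.000 + 1/2 = 120.500
axis θ: 2·69.000 + 1 = 139.000

-5.000 120.500 139.000


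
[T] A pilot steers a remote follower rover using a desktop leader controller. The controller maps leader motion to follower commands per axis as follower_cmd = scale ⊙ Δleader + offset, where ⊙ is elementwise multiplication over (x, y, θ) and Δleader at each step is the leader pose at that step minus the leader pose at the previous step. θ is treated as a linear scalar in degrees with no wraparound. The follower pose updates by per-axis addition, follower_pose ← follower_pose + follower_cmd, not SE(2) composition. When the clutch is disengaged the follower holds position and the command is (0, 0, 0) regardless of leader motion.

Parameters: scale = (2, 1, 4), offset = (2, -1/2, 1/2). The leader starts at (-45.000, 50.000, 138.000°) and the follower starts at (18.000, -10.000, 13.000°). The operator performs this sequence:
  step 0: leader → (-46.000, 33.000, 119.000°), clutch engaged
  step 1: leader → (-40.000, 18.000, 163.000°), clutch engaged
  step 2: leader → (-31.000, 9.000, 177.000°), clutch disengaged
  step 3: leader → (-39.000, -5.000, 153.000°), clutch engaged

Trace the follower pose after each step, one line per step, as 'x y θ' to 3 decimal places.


step 0: Δleader=(-1.000, -17.000, -19.000°), engaged; cmd=(0.000, -17.500, -75.500°) → follower=(18.000, -27.500, -62.500°)
step 1: Δleader=(6.000, -15.000, 44.000°), engaged; cmd=(14.000, -15.500, 176.500°) → follower=(32.000, -43.000, 114.000°)
step 2: Δleader=(9.000, -9.000, 14.000°), disengaged; cmd=(0,0,0) → follower holds at (32.000, -43.000, 114.000°)
step 3: Δleader=(-8.000, -14.000, -24.000°), engaged; cmd=(-14.000, -14.500, -95.500°) → follower=(18.000, -57.500, 18.500°)

18.000 -27.500 -62.500
32.000 -43.000 114.000
32.000 -43.000 114.000
18.000 -57.500 18.500


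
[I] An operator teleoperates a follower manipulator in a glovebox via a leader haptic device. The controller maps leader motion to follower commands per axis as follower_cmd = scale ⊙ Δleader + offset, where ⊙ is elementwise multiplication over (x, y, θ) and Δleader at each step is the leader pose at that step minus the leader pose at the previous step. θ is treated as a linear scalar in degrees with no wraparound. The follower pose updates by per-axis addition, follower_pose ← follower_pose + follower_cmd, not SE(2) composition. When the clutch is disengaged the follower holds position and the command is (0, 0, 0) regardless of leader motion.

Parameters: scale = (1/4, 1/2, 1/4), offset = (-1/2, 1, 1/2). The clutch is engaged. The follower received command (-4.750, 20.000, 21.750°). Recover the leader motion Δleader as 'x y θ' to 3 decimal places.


axis x: (-4.750 − -1/2) / (1/4) = -17.000
axis y: (20.000 − 1) / (1/2) = 38.000
axis θ: (21.750 − 1/2) / (1/4) = 85.000

-17.000 38.000 85.000


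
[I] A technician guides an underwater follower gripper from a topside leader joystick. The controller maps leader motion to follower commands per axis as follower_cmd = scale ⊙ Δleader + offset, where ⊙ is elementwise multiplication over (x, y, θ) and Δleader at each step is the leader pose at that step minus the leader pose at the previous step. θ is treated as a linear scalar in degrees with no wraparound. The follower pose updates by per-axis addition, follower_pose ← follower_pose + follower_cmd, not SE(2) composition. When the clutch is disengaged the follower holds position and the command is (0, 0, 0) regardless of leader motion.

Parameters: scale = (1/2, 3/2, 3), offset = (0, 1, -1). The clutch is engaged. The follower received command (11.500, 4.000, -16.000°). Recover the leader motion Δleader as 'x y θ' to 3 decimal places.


axis x: (11.500 − 0) / (1/2) = 23.000
axis y: (4.000 − 1) / (3/2) = 2.000
axis θ: (-16.000 − -1) / (3) = -5.000

23.000 2.000 -5.000


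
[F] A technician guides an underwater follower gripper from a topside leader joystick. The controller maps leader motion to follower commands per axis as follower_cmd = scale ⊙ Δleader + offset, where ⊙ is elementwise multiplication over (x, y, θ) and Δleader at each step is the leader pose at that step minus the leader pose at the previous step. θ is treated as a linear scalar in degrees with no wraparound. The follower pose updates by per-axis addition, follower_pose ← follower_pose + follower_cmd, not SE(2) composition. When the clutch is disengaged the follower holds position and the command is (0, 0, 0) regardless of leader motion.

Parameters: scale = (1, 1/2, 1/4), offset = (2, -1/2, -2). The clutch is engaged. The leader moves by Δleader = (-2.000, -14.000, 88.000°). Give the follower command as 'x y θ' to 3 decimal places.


axis x: 1·-2.000 + 2 = 0.000
axis y: 1/2·-14.000 + -1/2 = -7.500
axis θ: 1/4·88.000 + -2 = 20.000

0.000 -7.500 20.000
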